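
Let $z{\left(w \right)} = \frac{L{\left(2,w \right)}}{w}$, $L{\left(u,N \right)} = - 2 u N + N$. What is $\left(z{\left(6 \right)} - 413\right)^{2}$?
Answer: $173056$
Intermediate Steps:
$L{\left(u,N \right)} = N - 2 N u$ ($L{\left(u,N \right)} = - 2 N u + N = N - 2 N u$)
$z{\left(w \right)} = -3$ ($z{\left(w \right)} = \frac{w \left(1 - 4\right)}{w} = \frac{w \left(-3\right)}{w} = \frac{\left(-3\right) w}{w} = -3$)
$\left(z{\left(6 \right)} - 413\right)^{2} = \left(-3 - 413\right)^{2} = \left(-416\right)^{2} = 173056$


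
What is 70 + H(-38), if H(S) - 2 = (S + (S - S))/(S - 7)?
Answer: 3278/45 ≈ 72.844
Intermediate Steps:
H(S) = 2 + S/(-7 + S) (H(S) = 2 + (S + (S - S))/(S - 7) = 2 + (S + 0)/(-7 + S) = 2 + S/(-7 + S))
70 + H(-38) = 70 + (-14 + 3*(-38))/(-7 - 38) = 70 + (-14 - 114)/(-45) = 70 - 1/45*(-128) = 70 + 128/45 = 3278/45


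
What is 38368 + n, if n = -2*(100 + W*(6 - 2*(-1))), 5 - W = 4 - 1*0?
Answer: 38152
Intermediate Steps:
W = 1 (W = 5 - (4 - 1*0) = 5 - (4 + 0) = 5 - 1*4 = 5 - 4 = 1)
n = -216 (n = -2*(100 + 1*(6 - 2*(-1))) = -2*(100 + 1*(6 + 2)) = -2*(100 + 1*8) = -2*(100 + 8) = -2*108 = -216)
38368 + n = 38368 - 216 = 38152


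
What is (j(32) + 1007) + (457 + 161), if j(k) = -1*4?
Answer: 1621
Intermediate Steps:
j(k) = -4
(j(32) + 1007) + (457 + 161) = (-4 + 1007) + (457 + 161) = 1003 + 618 = 1621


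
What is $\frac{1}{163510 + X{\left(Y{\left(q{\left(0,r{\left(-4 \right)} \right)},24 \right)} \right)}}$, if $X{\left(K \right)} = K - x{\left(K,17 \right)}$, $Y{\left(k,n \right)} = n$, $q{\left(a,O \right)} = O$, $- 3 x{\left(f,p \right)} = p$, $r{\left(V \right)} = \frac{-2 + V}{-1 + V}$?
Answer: $\frac{3}{490619} \approx 6.1147 \cdot 10^{-6}$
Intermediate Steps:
$r{\left(V \right)} = \frac{-2 + V}{-1 + V}$
$x{\left(f,p \right)} = - \frac{p}{3}$
$X{\left(K \right)} = \frac{17}{3} + K$ ($X{\left(K \right)} = K - \left(- \frac{1}{3}\right) 17 = K - - \frac{17}{3} = K + \frac{17}{3} = \frac{17}{3} + K$)
$\frac{1}{163510 + X{\left(Y{\left(q{\left(0,r{\left(-4 \right)} \right)},24 \right)} \right)}} = \frac{1}{163510 + \left(\frac{17}{3} + 24\right)} = \frac{1}{163510 + \frac{89}{3}} = \frac{1}{\frac{490619}{3}} = \frac{3}{490619}$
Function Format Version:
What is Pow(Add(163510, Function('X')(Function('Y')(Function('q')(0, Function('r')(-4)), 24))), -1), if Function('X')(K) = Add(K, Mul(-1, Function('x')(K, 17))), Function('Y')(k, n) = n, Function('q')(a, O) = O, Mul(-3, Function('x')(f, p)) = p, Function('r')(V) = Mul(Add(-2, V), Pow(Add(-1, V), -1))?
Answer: Rational(3, 490619) ≈ 6.1147e-6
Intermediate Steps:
Function('r')(V) = Mul(Pow(Add(-1, V), -1), Add(-2, V))
Function('x')(f, p) = Mul(Rational(-1, 3), p)
Function('X')(K) = Add(Rational(17, 3), K) (Function('X')(K) = Add(K, Mul(-1, Mul(Rational(-1, 3), 17))) = Add(K, Mul(-1, Rational(-17, 3))) = Add(K, Rational(17, 3)) = Add(Rational(17, 3), K))
Pow(Add(163510, Function('X')(Function('Y')(Function('q')(0, Function('r')(-4)), 24))), -1) = Pow(Add(163510, Add(Rational(17, 3), 24)), -1) = Pow(Add(163510, Rational(89, 3)), -1) = Pow(Rational(490619, 3), -1) = Rational(3, 490619)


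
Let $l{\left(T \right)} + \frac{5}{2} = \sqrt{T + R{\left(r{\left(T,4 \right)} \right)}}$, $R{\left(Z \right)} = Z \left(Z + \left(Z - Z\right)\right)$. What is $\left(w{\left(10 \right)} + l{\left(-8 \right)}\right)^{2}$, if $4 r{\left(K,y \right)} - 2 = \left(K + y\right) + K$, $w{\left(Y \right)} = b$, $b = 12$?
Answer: $\frac{\left(19 + i \sqrt{7}\right)^{2}}{4} \approx 88.5 + 25.135 i$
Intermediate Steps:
$w{\left(Y \right)} = 12$
$r{\left(K,y \right)} = \frac{1}{2} + \frac{K}{2} + \frac{y}{4}$ ($r{\left(K,y \right)} = \frac{1}{2} + \frac{\left(K + y\right) + K}{4} = \frac{1}{2} + \frac{y + 2 K}{4} = \frac{1}{2} + \left(\frac{K}{2} + \frac{y}{4}\right) = \frac{1}{2} + \frac{K}{2} + \frac{y}{4}$)
$R{\left(Z \right)} = Z^{2}$ ($R{\left(Z \right)} = Z \left(Z + 0\right) = Z Z = Z^{2}$)
$l{\left(T \right)} = - \frac{5}{2} + \sqrt{T + \left(\frac{3}{2} + \frac{T}{2}\right)^{2}}$ ($l{\left(T \right)} = - \frac{5}{2} + \sqrt{T + \left(\frac{1}{2} + \frac{T}{2} + \frac{1}{4} \cdot 4\right)^{2}} = - \frac{5}{2} + \sqrt{T + \left(\frac{1}{2} + \frac{T}{2} + 1\right)^{2}} = - \frac{5}{2} + \sqrt{T + \left(\frac{3}{2} + \frac{T}{2}\right)^{2}}$)
$\left(w{\left(10 \right)} + l{\left(-8 \right)}\right)^{2} = \left(12 - \left(\frac{5}{2} - \frac{\sqrt{\left(3 - 8\right)^{2} + 4 \left(-8\right)}}{2}\right)\right)^{2} = \left(12 - \left(\frac{5}{2} - \frac{\sqrt{\left(-5\right)^{2} - 32}}{2}\right)\right)^{2} = \left(12 - \left(\frac{5}{2} - \frac{\sqrt{25 - 32}}{2}\right)\right)^{2} = \left(12 - \left(\frac{5}{2} - \frac{\sqrt{-7}}{2}\right)\right)^{2} = \left(12 - \left(\frac{5}{2} - \frac{i \sqrt{7}}{2}\right)\right)^{2} = \left(\frac{19}{2} + \frac{i \sqrt{7}}{2}\right)^{2}$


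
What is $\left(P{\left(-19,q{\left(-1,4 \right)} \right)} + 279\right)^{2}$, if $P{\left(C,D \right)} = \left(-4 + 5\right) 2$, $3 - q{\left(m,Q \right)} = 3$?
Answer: $78961$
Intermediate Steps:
$q{\left(m,Q \right)} = 0$ ($q{\left(m,Q \right)} = 3 - 3 = 0$)
$P{\left(C,D \right)} = 2$ ($P{\left(C,D \right)} = 1 \cdot 2 = 2$)
$\left(P{\left(-19,q{\left(-1,4 \right)} \right)} + 279\right)^{2} = \left(2 + 279\right)^{2} = 281^{2} = 78961$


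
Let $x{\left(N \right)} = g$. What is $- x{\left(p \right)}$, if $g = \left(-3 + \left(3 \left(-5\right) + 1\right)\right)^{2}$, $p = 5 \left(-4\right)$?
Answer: $-289$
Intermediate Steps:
$p = -20$
$g = 289$ ($g = \left(-3 + \left(-15 + 1\right)\right)^{2} = \left(-3 - 14\right)^{2} = \left(-17\right)^{2} = 289$)
$x{\left(N \right)} = 289$
$- x{\left(p \right)} = \left(-1\right) 289 = -289$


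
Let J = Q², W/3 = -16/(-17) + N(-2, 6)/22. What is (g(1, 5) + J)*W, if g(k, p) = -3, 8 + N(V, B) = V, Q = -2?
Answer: 273/187 ≈ 1.4599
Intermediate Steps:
N(V, B) = -8 + V
W = 273/187 (W = 3*(-16/(-17) + (-8 - 2)/22) = 3*(-16*(-1/17) - 10*1/22) = 3*(16/17 - 5/11) = 3*(91/187) = 273/187 ≈ 1.4599)
J = 4 (J = (-2)² = 4)
(g(1, 5) + J)*W = (-3 + 4)*(273/187) = 1*(273/187) = 273/187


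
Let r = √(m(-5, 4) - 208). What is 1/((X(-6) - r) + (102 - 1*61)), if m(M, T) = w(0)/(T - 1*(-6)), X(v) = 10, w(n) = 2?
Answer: 255/14044 + I*√5195/14044 ≈ 0.018157 + 0.0051322*I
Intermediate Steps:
m(M, T) = 2/(6 + T) (m(M, T) = 2/(T - 1*(-6)) = 2/(T + 6) = 2/(6 + T))
r = I*√5195/5 (r = √(2/(6 + 4) - 208) = √(2/10 - 208) = √(2*(⅒) - 208) = √(⅕ - 208) = √(-1039/5) = I*√5195/5 ≈ 14.415*I)
1/((X(-6) - r) + (102 - 1*61)) = 1/((10 - I*√5195/5) + (102 - 1*61)) = 1/((10 - I*√5195/5) + (102 - 61)) = 1/((10 - I*√5195/5) + 41) = 1/(51 - I*√5195/5)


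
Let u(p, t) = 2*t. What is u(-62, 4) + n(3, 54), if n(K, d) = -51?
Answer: -43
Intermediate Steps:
u(-62, 4) + n(3, 54) = 2*4 - 51 = 8 - 51 = -43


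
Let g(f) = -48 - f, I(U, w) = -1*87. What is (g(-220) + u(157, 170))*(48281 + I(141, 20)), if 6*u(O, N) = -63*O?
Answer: -71158441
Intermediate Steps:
I(U, w) = -87
u(O, N) = -21*O/2 (u(O, N) = (-63*O)/6 = -21*O/2)
(g(-220) + u(157, 170))*(48281 + I(141, 20)) = ((-48 - 1*(-220)) - 21/2*157)*(48281 - 87) = ((-48 + 220) - 3297/2)*48194 = (172 - 3297/2)*48194 = -2953/2*48194 = -71158441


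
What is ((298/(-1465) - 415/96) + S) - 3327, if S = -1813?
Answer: -723526183/140640 ≈ -5144.5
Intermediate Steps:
((298/(-1465) - 415/96) + S) - 3327 = ((298/(-1465) - 415/96) - 1813) - 3327 = ((298*(-1/1465) - 415*1/96) - 1813) - 3327 = ((-298/1465 - 415/96) - 1813) - 3327 = (-636583/140640 - 1813) - 3327 = -255616903/140640 - 3327 = -723526183/140640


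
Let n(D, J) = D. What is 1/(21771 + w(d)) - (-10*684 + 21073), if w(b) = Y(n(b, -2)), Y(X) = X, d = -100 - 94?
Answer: -307105440/21577 ≈ -14233.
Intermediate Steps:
d = -194
w(b) = b
1/(21771 + w(d)) - (-10*684 + 21073) = 1/(21771 - 194) - (-10*684 + 21073) = 1/21577 - (-6840 + 21073) = 1/21577 - 1*14233 = 1/21577 - 14233 = -307105440/21577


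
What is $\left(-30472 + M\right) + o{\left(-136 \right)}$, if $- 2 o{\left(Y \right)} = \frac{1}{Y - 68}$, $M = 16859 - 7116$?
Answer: $- \frac{8457431}{408} \approx -20729.0$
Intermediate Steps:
$M = 9743$
$o{\left(Y \right)} = - \frac{1}{2 \left(-68 + Y\right)}$ ($o{\left(Y \right)} = - \frac{1}{2 \left(Y - 68\right)} = - \frac{1}{2 \left(-68 + Y\right)}$)
$\left(-30472 + M\right) + o{\left(-136 \right)} = \left(-30472 + 9743\right) - \frac{1}{-136 + 2 \left(-136\right)} = -20729 - \frac{1}{-136 - 272} = -20729 - \frac{1}{-408} = -20729 - - \frac{1}{408} = -20729 + \frac{1}{408} = - \frac{8457431}{408}$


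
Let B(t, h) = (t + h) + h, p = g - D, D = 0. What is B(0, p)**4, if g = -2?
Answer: 256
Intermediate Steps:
p = -2 (p = -2 - 1*0 = -2 + 0 = -2)
B(t, h) = t + 2*h (B(t, h) = (h + t) + h = t + 2*h)
B(0, p)**4 = (0 + 2*(-2))**4 = (0 - 4)**4 = (-4)**4 = 256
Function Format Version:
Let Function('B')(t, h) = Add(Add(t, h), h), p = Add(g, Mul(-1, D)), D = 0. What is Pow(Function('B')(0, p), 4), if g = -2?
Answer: 256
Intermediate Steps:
p = -2 (p = Add(-2, Mul(-1, 0)) = Add(-2, 0) = -2)
Function('B')(t, h) = Add(t, Mul(2, h)) (Function('B')(t, h) = Add(Add(h, t), h) = Add(t, Mul(2, h)))
Pow(Function('B')(0, p), 4) = Pow(Add(0, Mul(2, -2)), 4) = Pow(Add(0, -4), 4) = Pow(-4, 4) = 256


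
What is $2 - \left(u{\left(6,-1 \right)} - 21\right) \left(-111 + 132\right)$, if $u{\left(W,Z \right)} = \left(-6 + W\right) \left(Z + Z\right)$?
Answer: $443$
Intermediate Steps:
$u{\left(W,Z \right)} = 2 Z \left(-6 + W\right)$ ($u{\left(W,Z \right)} = \left(-6 + W\right) 2 Z = 2 Z \left(-6 + W\right)$)
$2 - \left(u{\left(6,-1 \right)} - 21\right) \left(-111 + 132\right) = 2 - \left(2 \left(-1\right) \left(-6 + 6\right) - 21\right) \left(-111 + 132\right) = 2 - \left(2 \left(-1\right) 0 - 21\right) 21 = 2 - \left(0 - 21\right) 21 = 2 - \left(-21\right) 21 = 2 - -441 = 2 + 441 = 443$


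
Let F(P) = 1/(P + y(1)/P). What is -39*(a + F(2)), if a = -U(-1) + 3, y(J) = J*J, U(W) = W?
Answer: -858/5 ≈ -171.60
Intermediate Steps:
y(J) = J²
a = 4 (a = -1*(-1) + 3 = 1 + 3 = 4)
F(P) = 1/(P + 1/P) (F(P) = 1/(P + 1²/P) = 1/(P + 1/P))
-39*(a + F(2)) = -39*(4 + 2/(1 + 2²)) = -39*(4 + 2/(1 + 4)) = -39*(4 + 2/5) = -39*(4 + 2*(⅕)) = -39*(4 + ⅖) = -39*22/5 = -858/5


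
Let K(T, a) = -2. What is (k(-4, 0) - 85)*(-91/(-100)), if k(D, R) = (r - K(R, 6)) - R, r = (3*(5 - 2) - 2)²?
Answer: -1547/50 ≈ -30.940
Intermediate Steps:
r = 49 (r = (3*3 - 2)² = (9 - 2)² = 7² = 49)
k(D, R) = 51 - R (k(D, R) = (49 - 1*(-2)) - R = (49 + 2) - R = 51 - R)
(k(-4, 0) - 85)*(-91/(-100)) = ((51 - 1*0) - 85)*(-91/(-100)) = ((51 + 0) - 85)*(-91*(-1/100)) = (51 - 85)*(91/100) = -34*91/100 = -1547/50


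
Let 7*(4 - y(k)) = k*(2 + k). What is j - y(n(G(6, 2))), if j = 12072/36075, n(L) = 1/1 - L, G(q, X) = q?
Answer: -128157/84175 ≈ -1.5225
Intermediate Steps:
n(L) = 1 - L
y(k) = 4 - k*(2 + k)/7
j = 4024/12025 (j = 12072*(1/36075) = 4024/12025 ≈ 0.33464)
j - y(n(G(6, 2))) = 4024/12025 - (4 - 2*(1 - 1*6)/7 - (1 - 1*6)²/7) = 4024/12025 - (4 - 2*(1 - 6)/7 - (1 - 6)²/7) = 4024/12025 - (4 - 2/7*(-5) - ⅐*(-5)²) = 4024/12025 - (4 + 10/7 - ⅐*25) = 4024/12025 - (4 + 10/7 - 25/7) = 4024/12025 - 1*13/7 = 4024/12025 - 13/7 = -128157/84175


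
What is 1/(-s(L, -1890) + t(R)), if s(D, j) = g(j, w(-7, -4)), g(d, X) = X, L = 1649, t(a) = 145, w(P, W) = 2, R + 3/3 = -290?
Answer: 1/143 ≈ 0.0069930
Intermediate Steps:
R = -291 (R = -1 - 290 = -291)
s(D, j) = 2
1/(-s(L, -1890) + t(R)) = 1/(-1*2 + 145) = 1/(-2 + 145) = 1/143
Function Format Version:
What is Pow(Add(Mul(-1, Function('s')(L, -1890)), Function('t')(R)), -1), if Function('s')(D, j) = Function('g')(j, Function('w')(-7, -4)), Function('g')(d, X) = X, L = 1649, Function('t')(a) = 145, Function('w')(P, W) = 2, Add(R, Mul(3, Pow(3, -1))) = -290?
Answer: Rational(1, 143) ≈ 0.0069930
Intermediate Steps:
R = -291 (R = Add(-1, -290) = -291)
Function('s')(D, j) = 2
Pow(Add(Mul(-1, Function('s')(L, -1890)), Function('t')(R)), -1) = Pow(Add(Mul(-1, 2), 145), -1) = Pow(Add(-2, 145), -1) = Pow(143, -1) = Rational(1, 143)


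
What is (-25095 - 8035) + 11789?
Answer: -21341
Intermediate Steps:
(-25095 - 8035) + 11789 = -33130 + 11789 = -21341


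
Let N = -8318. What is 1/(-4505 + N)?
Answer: -1/12823 ≈ -7.7985e-5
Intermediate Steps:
1/(-4505 + N) = 1/(-4505 - 8318) = 1/(-12823) = -1/12823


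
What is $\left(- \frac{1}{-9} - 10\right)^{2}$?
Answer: $\frac{7921}{81} \approx 97.79$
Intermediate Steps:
$\left(- \frac{1}{-9} - 10\right)^{2} = \left(\left(-1\right) \left(- \frac{1}{9}\right) - 10\right)^{2} = \left(\frac{1}{9} - 10\right)^{2} = \left(- \frac{89}{9}\right)^{2} = \frac{7921}{81}$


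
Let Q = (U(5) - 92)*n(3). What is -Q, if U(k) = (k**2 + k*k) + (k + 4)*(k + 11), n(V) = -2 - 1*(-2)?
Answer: 0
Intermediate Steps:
n(V) = 0 (n(V) = -2 + 2 = 0)
U(k) = 2*k**2 + (4 + k)*(11 + k) (U(k) = (k**2 + k**2) + (4 + k)*(11 + k) = 2*k**2 + (4 + k)*(11 + k))
Q = 0 (Q = ((44 + 3*5**2 + 15*5) - 92)*0 = ((44 + 3*25 + 75) - 92)*0 = ((44 + 75 + 75) - 92)*0 = (194 - 92)*0 = 102*0 = 0)
-Q = -1*0 = 0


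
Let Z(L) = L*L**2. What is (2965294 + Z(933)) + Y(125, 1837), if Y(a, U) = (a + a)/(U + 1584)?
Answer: 2788564967801/3421 ≈ 8.1513e+8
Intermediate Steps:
Z(L) = L**3
Y(a, U) = 2*a/(1584 + U) (Y(a, U) = (2*a)/(1584 + U) = 2*a/(1584 + U))
(2965294 + Z(933)) + Y(125, 1837) = (2965294 + 933**3) + 2*125/(1584 + 1837) = (2965294 + 812166237) + 2*125/3421 = 815131531 + 2*125*(1/3421) = 815131531 + 250/3421 = 2788564967801/3421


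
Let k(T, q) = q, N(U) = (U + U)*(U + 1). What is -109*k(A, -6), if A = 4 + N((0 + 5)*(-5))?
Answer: 654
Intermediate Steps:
N(U) = 2*U*(1 + U) (N(U) = (2*U)*(1 + U) = 2*U*(1 + U))
A = 1204 (A = 4 + 2*((0 + 5)*(-5))*(1 + (0 + 5)*(-5)) = 4 + 2*(5*(-5))*(1 + 5*(-5)) = 4 + 2*(-25)*(1 - 25) = 4 + 2*(-25)*(-24) = 4 + 1200 = 1204)
-109*k(A, -6) = -109*(-6) = 654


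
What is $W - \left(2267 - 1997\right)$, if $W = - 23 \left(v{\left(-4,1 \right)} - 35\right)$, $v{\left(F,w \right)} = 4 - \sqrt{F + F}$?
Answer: $443 + 46 i \sqrt{2} \approx 443.0 + 65.054 i$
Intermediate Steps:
$v{\left(F,w \right)} = 4 - \sqrt{2} \sqrt{F}$ ($v{\left(F,w \right)} = 4 - \sqrt{2 F} = 4 - \sqrt{2} \sqrt{F}$)
$W = 713 + 46 i \sqrt{2}$ ($W = - 23 \left(\left(4 - \sqrt{2} \sqrt{-4}\right) - 35\right) = - 23 \left(\left(4 - \sqrt{2} \cdot 2 i\right) - 35\right) = - 23 \left(\left(4 - 2 i \sqrt{2}\right) - 35\right) = - 23 \left(-31 - 2 i \sqrt{2}\right) = 713 + 46 i \sqrt{2} \approx 713.0 + 65.054 i$)
$W - \left(2267 - 1997\right) = \left(713 + 46 i \sqrt{2}\right) - \left(2267 - 1997\right) = \left(713 + 46 i \sqrt{2}\right) - 270 = 443 + 46 i \sqrt{2}$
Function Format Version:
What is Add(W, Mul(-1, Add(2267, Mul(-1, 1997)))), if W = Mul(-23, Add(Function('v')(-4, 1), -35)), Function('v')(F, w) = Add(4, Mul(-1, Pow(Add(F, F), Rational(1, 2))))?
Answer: Add(443, Mul(46, I, Pow(2, Rational(1, 2)))) ≈ Add(443.00, Mul(65.054, I))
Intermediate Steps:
Function('v')(F, w) = Add(4, Mul(-1, Pow(2, Rational(1, 2)), Pow(F, Rational(1, 2)))) (Function('v')(F, w) = Add(4, Mul(-1, Pow(Mul(2, F), Rational(1, 2)))) = Add(4, Mul(-1, Mul(Pow(2, Rational(1, 2)), Pow(F, Rational(1, 2))))) = Add(4, Mul(-1, Pow(2, Rational(1, 2)), Pow(F, Rational(1, 2)))))
W = Add(713, Mul(46, I, Pow(2, Rational(1, 2)))) (W = Mul(-23, Add(Add(4, Mul(-1, Pow(2, Rational(1, 2)), Pow(-4, Rational(1, 2)))), -35)) = Mul(-23, Add(Add(4, Mul(-1, Pow(2, Rational(1, 2)), Mul(2, I))), -35)) = Mul(-23, Add(Add(4, Mul(-2, I, Pow(2, Rational(1, 2)))), -35)) = Mul(-23, Add(-31, Mul(-2, I, Pow(2, Rational(1, 2))))) = Add(713, Mul(46, I, Pow(2, Rational(1, 2)))) ≈ Add(713.00, Mul(65.054, I)))
Add(W, Mul(-1, Add(2267, Mul(-1, 1997)))) = Add(Add(713, Mul(46, I, Pow(2, Rational(1, 2)))), Mul(-1, Add(2267, Mul(-1, 1997)))) = Add(Add(713, Mul(46, I, Pow(2, Rational(1, 2)))), Mul(-1, Add(2267, -1997))) = Add(Add(713, Mul(46, I, Pow(2, Rational(1, 2)))), Mul(-1, 270)) = Add(Add(713, Mul(46, I, Pow(2, Rational(1, 2)))), -270) = Add(443, Mul(46, I, Pow(2, Rational(1, 2))))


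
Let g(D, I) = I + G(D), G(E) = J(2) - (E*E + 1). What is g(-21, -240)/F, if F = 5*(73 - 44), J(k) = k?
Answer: -136/29 ≈ -4.6897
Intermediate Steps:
G(E) = 1 - E² (G(E) = 2 - (E*E + 1) = 2 - (E² + 1) = 2 - (1 + E²) = 2 + (-1 - E²) = 1 - E²)
g(D, I) = 1 + I - D² (g(D, I) = I + (1 - D²) = 1 + I - D²)
F = 145 (F = 5*29 = 145)
g(-21, -240)/F = (1 - 240 - 1*(-21)²)/145 = (1 - 240 - 1*441)*(1/145) = (1 - 240 - 441)*(1/145) = -680*1/145 = -136/29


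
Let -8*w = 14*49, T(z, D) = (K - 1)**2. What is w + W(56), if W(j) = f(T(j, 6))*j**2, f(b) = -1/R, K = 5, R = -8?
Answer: 1225/4 ≈ 306.25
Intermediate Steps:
T(z, D) = 16 (T(z, D) = (5 - 1)**2 = 4**2 = 16)
f(b) = 1/8 (f(b) = -1/(-8) = -1*(-1/8) = 1/8)
w = -343/4 (w = -7*49/4 = -1/8*686 = -343/4 ≈ -85.750)
W(j) = j**2/8
w + W(56) = -343/4 + (1/8)*56**2 = -343/4 + (1/8)*3136 = -343/4 + 392 = 1225/4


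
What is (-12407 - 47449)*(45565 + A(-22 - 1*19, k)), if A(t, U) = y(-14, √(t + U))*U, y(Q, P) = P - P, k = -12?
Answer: -2727338640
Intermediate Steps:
y(Q, P) = 0
A(t, U) = 0 (A(t, U) = 0*U = 0)
(-12407 - 47449)*(45565 + A(-22 - 1*19, k)) = (-12407 - 47449)*(45565 + 0) = -59856*45565 = -2727338640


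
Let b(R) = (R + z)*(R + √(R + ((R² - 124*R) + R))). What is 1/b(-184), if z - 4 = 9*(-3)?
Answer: -1/25254 - √391/387228 ≈ -9.0663e-5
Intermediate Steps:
z = -23 (z = 4 + 9*(-3) = 4 - 27 = -23)
b(R) = (-23 + R)*(R + √(R² - 122*R)) (b(R) = (R - 23)*(R + √(R + ((R² - 124*R) + R))) = (-23 + R)*(R + √(R + (R² - 123*R))) = (-23 + R)*(R + √(R² - 122*R)))
1/b(-184) = 1/((-184)² - 23*(-184) - 23*12*√391 - 184*12*√391) = 1/(33856 + 4232 - 23*12*√391 - 184*12*√391) = 1/(33856 + 4232 - 276*√391 - 2208*√391) = 1/(38088 - 2484*√391)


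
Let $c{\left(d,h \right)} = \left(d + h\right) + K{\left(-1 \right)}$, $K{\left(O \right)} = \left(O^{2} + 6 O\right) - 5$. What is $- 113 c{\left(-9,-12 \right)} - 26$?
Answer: $3477$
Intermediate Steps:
$K{\left(O \right)} = -5 + O^{2} + 6 O$
$c{\left(d,h \right)} = -10 + d + h$ ($c{\left(d,h \right)} = \left(d + h\right) + \left(-5 + \left(-1\right)^{2} + 6 \left(-1\right)\right) = \left(d + h\right) - 10 = -10 + d + h$)
$- 113 c{\left(-9,-12 \right)} - 26 = - 113 \left(-10 - 9 - 12\right) - 26 = \left(-113\right) \left(-31\right) - 26 = 3503 - 26 = 3477$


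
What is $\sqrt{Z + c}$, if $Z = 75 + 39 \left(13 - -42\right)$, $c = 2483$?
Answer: $\sqrt{4703} \approx 68.578$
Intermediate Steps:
$Z = 2220$ ($Z = 75 + 39 \left(13 + 42\right) = 75 + 39 \cdot 55 = 75 + 2145 = 2220$)
$\sqrt{Z + c} = \sqrt{2220 + 2483} = \sqrt{4703}$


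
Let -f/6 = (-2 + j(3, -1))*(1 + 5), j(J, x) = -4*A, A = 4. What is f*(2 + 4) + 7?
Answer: 3895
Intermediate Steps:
j(J, x) = -16 (j(J, x) = -4*4 = -16)
f = 648 (f = -6*(-2 - 16)*(1 + 5) = -(-108)*6 = -6*(-108) = 648)
f*(2 + 4) + 7 = 648*(2 + 4) + 7 = 648*6 + 7 = 3888 + 7 = 3895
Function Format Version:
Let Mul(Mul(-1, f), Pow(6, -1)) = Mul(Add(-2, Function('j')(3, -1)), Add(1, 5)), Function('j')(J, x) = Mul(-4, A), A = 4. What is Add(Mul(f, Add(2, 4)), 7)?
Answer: 3895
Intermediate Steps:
Function('j')(J, x) = -16 (Function('j')(J, x) = Mul(-4, 4) = -16)
f = 648 (f = Mul(-6, Mul(Add(-2, -16), Add(1, 5))) = Mul(-6, Mul(-18, 6)) = Mul(-6, -108) = 648)
Add(Mul(f, Add(2, 4)), 7) = Add(Mul(648, Add(2, 4)), 7) = Add(Mul(648, 6), 7) = Add(3888, 7) = 3895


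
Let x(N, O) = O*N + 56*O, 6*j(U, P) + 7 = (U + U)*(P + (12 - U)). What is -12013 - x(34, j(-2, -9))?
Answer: -11608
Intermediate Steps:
j(U, P) = -7/6 + U*(12 + P - U)/3 (j(U, P) = -7/6 + ((U + U)*(P + (12 - U)))/6 = -7/6 + ((2*U)*(12 + P - U))/6 = -7/6 + (2*U*(12 + P - U))/6 = -7/6 + U*(12 + P - U)/3)
x(N, O) = 56*O + N*O (x(N, O) = N*O + 56*O = 56*O + N*O)
-12013 - x(34, j(-2, -9)) = -12013 - (-7/6 + 4*(-2) - 1/3*(-2)**2 + (1/3)*(-9)*(-2))*(56 + 34) = -12013 - (-7/6 - 8 - 1/3*4 + 6)*90 = -12013 - (-7/6 - 8 - 4/3 + 6)*90 = -12013 - (-9)*90/2 = -12013 - 1*(-405) = -12013 + 405 = -11608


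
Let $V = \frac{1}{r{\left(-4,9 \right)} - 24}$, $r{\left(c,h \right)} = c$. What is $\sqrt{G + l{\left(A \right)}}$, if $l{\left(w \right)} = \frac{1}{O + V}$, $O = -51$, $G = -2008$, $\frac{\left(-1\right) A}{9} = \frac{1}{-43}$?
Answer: $\frac{2 i \sqrt{1025114585}}{1429} \approx 44.811 i$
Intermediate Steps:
$A = \frac{9}{43}$ ($A = - \frac{9}{-43} = \left(-9\right) \left(- \frac{1}{43}\right) = \frac{9}{43} \approx 0.2093$)
$V = - \frac{1}{28}$ ($V = \frac{1}{-4 - 24} = \frac{1}{-28} = - \frac{1}{28} \approx -0.035714$)
$l{\left(w \right)} = - \frac{28}{1429}$ ($l{\left(w \right)} = \frac{1}{-51 - \frac{1}{28}} = \frac{1}{- \frac{1429}{28}} = - \frac{28}{1429}$)
$\sqrt{G + l{\left(A \right)}} = \sqrt{-2008 - \frac{28}{1429}} = \sqrt{- \frac{2869460}{1429}} = \frac{2 i \sqrt{1025114585}}{1429}$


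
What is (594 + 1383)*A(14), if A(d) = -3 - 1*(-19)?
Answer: 31632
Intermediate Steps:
A(d) = 16 (A(d) = -3 + 19 = 16)
(594 + 1383)*A(14) = (594 + 1383)*16 = 1977*16 = 31632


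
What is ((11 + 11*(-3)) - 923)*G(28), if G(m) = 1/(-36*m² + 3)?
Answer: 315/9407 ≈ 0.033486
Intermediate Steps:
G(m) = 1/(3 - 36*m²)
((11 + 11*(-3)) - 923)*G(28) = ((11 + 11*(-3)) - 923)*(-1/(-3 + 36*28²)) = ((11 - 33) - 923)*(-1/(-3 + 36*784)) = (-22 - 923)*(-1/(-3 + 28224)) = -(-945)/28221 = -945*(-1/28221) = 315/9407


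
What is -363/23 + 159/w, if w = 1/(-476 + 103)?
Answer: -1364424/23 ≈ -59323.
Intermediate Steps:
w = -1/373 (w = 1/(-373) = -1/373 ≈ -0.0026810)
-363/23 + 159/w = -363/23 + 159/(-1/373) = -363*1/23 + 159*(-373) = -363/23 - 59307 = -1364424/23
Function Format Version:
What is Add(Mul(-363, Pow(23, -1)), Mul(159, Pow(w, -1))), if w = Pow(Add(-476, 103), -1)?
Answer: Rational(-1364424, 23) ≈ -59323.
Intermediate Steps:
w = Rational(-1, 373) (w = Pow(-373, -1) = Rational(-1, 373) ≈ -0.0026810)
Add(Mul(-363, Pow(23, -1)), Mul(159, Pow(w, -1))) = Add(Mul(-363, Pow(23, -1)), Mul(159, Pow(Rational(-1, 373), -1))) = Add(Mul(-363, Rational(1, 23)), Mul(159, -373)) = Add(Rational(-363, 23), -59307) = Rational(-1364424, 23)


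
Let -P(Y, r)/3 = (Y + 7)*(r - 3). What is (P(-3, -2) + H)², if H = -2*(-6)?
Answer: 5184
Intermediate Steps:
P(Y, r) = -3*(-3 + r)*(7 + Y) (P(Y, r) = -3*(Y + 7)*(r - 3) = -3*(7 + Y)*(-3 + r) = -3*(-3 + r)*(7 + Y))
H = 12
(P(-3, -2) + H)² = ((63 - 21*(-2) + 9*(-3) - 3*(-3)*(-2)) + 12)² = ((63 + 42 - 27 - 18) + 12)² = (60 + 12)² = 72² = 5184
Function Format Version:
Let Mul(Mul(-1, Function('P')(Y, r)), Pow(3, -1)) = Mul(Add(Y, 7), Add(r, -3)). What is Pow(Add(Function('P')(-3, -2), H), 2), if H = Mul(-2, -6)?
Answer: 5184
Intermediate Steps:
Function('P')(Y, r) = Mul(-3, Add(-3, r), Add(7, Y)) (Function('P')(Y, r) = Mul(-3, Mul(Add(Y, 7), Add(r, -3))) = Mul(-3, Mul(Add(7, Y), Add(-3, r))) = Mul(-3, Mul(Add(-3, r), Add(7, Y))) = Mul(-3, Add(-3, r), Add(7, Y)))
H = 12
Pow(Add(Function('P')(-3, -2), H), 2) = Pow(Add(Add(63, Mul(-21, -2), Mul(9, -3), Mul(-3, -3, -2)), 12), 2) = Pow(Add(Add(63, 42, -27, -18), 12), 2) = Pow(Add(60, 12), 2) = Pow(72, 2) = 5184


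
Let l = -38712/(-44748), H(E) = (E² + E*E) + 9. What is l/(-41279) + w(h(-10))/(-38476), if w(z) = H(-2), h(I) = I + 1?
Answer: -2740923223/5922587248116 ≈ -0.00046279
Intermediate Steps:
h(I) = 1 + I
H(E) = 9 + 2*E² (H(E) = (E² + E²) + 9 = 2*E² + 9 = 9 + 2*E²)
w(z) = 17 (w(z) = 9 + 2*(-2)² = 9 + 2*4 = 9 + 8 = 17)
l = 3226/3729 (l = -38712*(-1/44748) = 3226/3729 ≈ 0.86511)
l/(-41279) + w(h(-10))/(-38476) = (3226/3729)/(-41279) + 17/(-38476) = (3226/3729)*(-1/41279) + 17*(-1/38476) = -3226/153929391 - 17/38476 = -2740923223/5922587248116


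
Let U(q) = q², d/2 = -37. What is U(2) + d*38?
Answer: -2808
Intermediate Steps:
d = -74 (d = 2*(-37) = -74)
U(2) + d*38 = 2² - 74*38 = 4 - 2812 = -2808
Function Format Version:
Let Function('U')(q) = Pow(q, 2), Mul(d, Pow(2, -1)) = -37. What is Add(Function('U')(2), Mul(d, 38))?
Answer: -2808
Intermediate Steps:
d = -74 (d = Mul(2, -37) = -74)
Add(Function('U')(2), Mul(d, 38)) = Add(Pow(2, 2), Mul(-74, 38)) = Add(4, -2812) = -2808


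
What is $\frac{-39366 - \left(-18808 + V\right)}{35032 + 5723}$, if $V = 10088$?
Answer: $- \frac{2786}{3705} \approx -0.75196$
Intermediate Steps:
$\frac{-39366 - \left(-18808 + V\right)}{35032 + 5723} = \frac{-39366 + \left(18808 - 10088\right)}{35032 + 5723} = \frac{-39366 + \left(18808 - 10088\right)}{40755} = \left(-39366 + 8720\right) \frac{1}{40755} = \left(-30646\right) \frac{1}{40755} = - \frac{2786}{3705}$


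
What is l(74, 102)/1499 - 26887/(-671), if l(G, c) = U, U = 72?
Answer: 40351925/1005829 ≈ 40.118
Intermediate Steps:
l(G, c) = 72
l(74, 102)/1499 - 26887/(-671) = 72/1499 - 26887/(-671) = 72*(1/1499) - 26887*(-1/671) = 72/1499 + 26887/671 = 40351925/1005829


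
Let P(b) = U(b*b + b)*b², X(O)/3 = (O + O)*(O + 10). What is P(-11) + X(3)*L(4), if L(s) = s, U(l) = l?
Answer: 14246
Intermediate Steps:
X(O) = 6*O*(10 + O) (X(O) = 3*((O + O)*(O + 10)) = 3*((2*O)*(10 + O)) = 3*(2*O*(10 + O)) = 6*O*(10 + O))
P(b) = b²*(b + b²) (P(b) = (b*b + b)*b² = (b² + b)*b² = (b + b²)*b² = b²*(b + b²))
P(-11) + X(3)*L(4) = (-11)³*(1 - 11) + (6*3*(10 + 3))*4 = -1331*(-10) + (6*3*13)*4 = 13310 + 234*4 = 13310 + 936 = 14246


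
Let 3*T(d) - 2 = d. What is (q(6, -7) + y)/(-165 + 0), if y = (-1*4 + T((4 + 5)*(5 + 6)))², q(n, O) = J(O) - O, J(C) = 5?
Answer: -8029/1485 ≈ -5.4067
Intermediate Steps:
T(d) = ⅔ + d/3
q(n, O) = 5 - O
y = 7921/9 (y = (-1*4 + (⅔ + ((4 + 5)*(5 + 6))/3))² = (-4 + (⅔ + (9*11)/3))² = (-4 + (⅔ + (⅓)*99))² = (-4 + (⅔ + 33))² = (-4 + 101/3)² = (89/3)² = 7921/9 ≈ 880.11)
(q(6, -7) + y)/(-165 + 0) = ((5 - 1*(-7)) + 7921/9)/(-165 + 0) = ((5 + 7) + 7921/9)/(-165) = (12 + 7921/9)*(-1/165) = (8029/9)*(-1/165) = -8029/1485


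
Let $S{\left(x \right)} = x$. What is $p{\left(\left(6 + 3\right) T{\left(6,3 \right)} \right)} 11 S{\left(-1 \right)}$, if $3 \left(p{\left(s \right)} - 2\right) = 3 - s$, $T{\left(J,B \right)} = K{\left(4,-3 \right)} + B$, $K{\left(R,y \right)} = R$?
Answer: $198$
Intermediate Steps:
$T{\left(J,B \right)} = 4 + B$
$p{\left(s \right)} = 3 - \frac{s}{3}$ ($p{\left(s \right)} = 2 + \frac{3 - s}{3} = 2 - \left(-1 + \frac{s}{3}\right) = 3 - \frac{s}{3}$)
$p{\left(\left(6 + 3\right) T{\left(6,3 \right)} \right)} 11 S{\left(-1 \right)} = \left(3 - \frac{\left(6 + 3\right) \left(4 + 3\right)}{3}\right) 11 \left(-1\right) = \left(3 - \frac{9 \cdot 7}{3}\right) 11 \left(-1\right) = \left(3 - 21\right) 11 \left(-1\right) = \left(-18\right) 11 \left(-1\right) = \left(-198\right) \left(-1\right) = 198$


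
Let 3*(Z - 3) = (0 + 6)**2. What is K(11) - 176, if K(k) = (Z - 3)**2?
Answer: -32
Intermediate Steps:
Z = 15 (Z = 3 + (0 + 6)**2/3 = 3 + (1/3)*6**2 = 3 + (1/3)*36 = 3 + 12 = 15)
K(k) = 144 (K(k) = (15 - 3)**2 = 12**2 = 144)
K(11) - 176 = 144 - 176 = -32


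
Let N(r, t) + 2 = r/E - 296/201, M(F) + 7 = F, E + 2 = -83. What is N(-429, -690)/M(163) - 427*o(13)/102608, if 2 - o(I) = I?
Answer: 347244973/6215386320 ≈ 0.055869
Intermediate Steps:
E = -85 (E = -2 - 83 = -85)
M(F) = -7 + F
o(I) = 2 - I
N(r, t) = -698/201 - r/85 (N(r, t) = -2 + (r/(-85) - 296/201) = -2 + (r*(-1/85) - 296*1/201) = -2 + (-r/85 - 296/201) = -2 + (-296/201 - r/85) = -698/201 - r/85)
N(-429, -690)/M(163) - 427*o(13)/102608 = (-698/201 - 1/85*(-429))/(-7 + 163) - 427*(2 - 1*13)/102608 = (-698/201 + 429/85)/156 - 427*(2 - 13)*(1/102608) = (26899/17085)*(1/156) - 427*(-11)*(1/102608) = 26899/2665260 + 4697*(1/102608) = 26899/2665260 + 427/9328 = 347244973/6215386320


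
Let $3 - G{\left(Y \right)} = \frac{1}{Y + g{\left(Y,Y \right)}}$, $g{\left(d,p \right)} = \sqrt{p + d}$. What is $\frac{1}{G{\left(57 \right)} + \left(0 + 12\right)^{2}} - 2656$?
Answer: $- \frac{89941833830}{33863729} - \frac{\sqrt{114}}{67727458} \approx -2656.0$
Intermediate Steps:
$g{\left(d,p \right)} = \sqrt{d + p}$
$G{\left(Y \right)} = 3 - \frac{1}{Y + \sqrt{2} \sqrt{Y}}$ ($G{\left(Y \right)} = 3 - \frac{1}{Y + \sqrt{Y + Y}} = 3 - \frac{1}{Y + \sqrt{2 Y}} = 3 - \frac{1}{Y + \sqrt{2} \sqrt{Y}}$)
$\frac{1}{G{\left(57 \right)} + \left(0 + 12\right)^{2}} - 2656 = \frac{1}{\frac{-1 + 3 \cdot 57 + 3 \sqrt{2} \sqrt{57}}{57 + \sqrt{2} \sqrt{57}} + \left(0 + 12\right)^{2}} - 2656 = \frac{1}{\frac{-1 + 171 + 3 \sqrt{114}}{57 + \sqrt{114}} + 12^{2}} - 2656 = \frac{1}{\frac{170 + 3 \sqrt{114}}{57 + \sqrt{114}} + 144} - 2656 = \frac{1}{144 + \frac{170 + 3 \sqrt{114}}{57 + \sqrt{114}}} - 2656 = -2656 + \frac{1}{144 + \frac{170 + 3 \sqrt{114}}{57 + \sqrt{114}}}$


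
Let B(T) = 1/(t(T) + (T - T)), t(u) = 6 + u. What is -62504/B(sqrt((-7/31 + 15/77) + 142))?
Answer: -375024 - 500032*sqrt(12639165)/2387 ≈ -1.1198e+6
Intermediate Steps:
B(T) = 1/(6 + T) (B(T) = 1/((6 + T) + (T - T)) = 1/((6 + T) + 0) = 1/(6 + T))
-62504/B(sqrt((-7/31 + 15/77) + 142)) = -(375024 + 62504*sqrt((-7/31 + 15/77) + 142)) = -(375024 + 62504*sqrt(-74/2387 + 142)) = -(375024 + 500032*sqrt(12639165)/2387) = -62504*(6 + 8*sqrt(12639165)/2387) = -375024 - 500032*sqrt(12639165)/2387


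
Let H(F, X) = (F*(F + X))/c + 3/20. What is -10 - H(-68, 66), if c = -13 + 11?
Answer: 1157/20 ≈ 57.850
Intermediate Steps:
c = -2
H(F, X) = 3/20 - F*(F + X)/2 (H(F, X) = (F*(F + X))/(-2) + 3/20 = (F*(F + X))*(-1/2) + 3*(1/20) = -F*(F + X)/2 + 3/20 = 3/20 - F*(F + X)/2)
-10 - H(-68, 66) = -10 - (3/20 - 1/2*(-68)**2 - 1/2*(-68)*66) = -10 - (3/20 - 1/2*4624 + 2244) = -10 - (3/20 - 2312 + 2244) = -10 - 1*(-1357/20) = -10 + 1357/20 = 1157/20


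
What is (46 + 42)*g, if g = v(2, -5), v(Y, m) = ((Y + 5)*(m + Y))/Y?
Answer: -924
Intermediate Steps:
v(Y, m) = (5 + Y)*(Y + m)/Y (v(Y, m) = ((5 + Y)*(Y + m))/Y = (5 + Y)*(Y + m)/Y)
g = -21/2 (g = 5 + 2 - 5 + 5*(-5)/2 = 5 + 2 - 5 + 5*(-5)*(½) = 5 + 2 - 5 - 25/2 = -21/2 ≈ -10.500)
(46 + 42)*g = (46 + 42)*(-21/2) = 88*(-21/2) = -924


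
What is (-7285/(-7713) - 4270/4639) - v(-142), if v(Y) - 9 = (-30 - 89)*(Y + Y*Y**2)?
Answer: -12192176677904048/35780607 ≈ -3.4075e+8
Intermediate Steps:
v(Y) = 9 - 119*Y - 119*Y**3 (v(Y) = 9 + (-30 - 89)*(Y + Y*Y**2) = 9 - 119*(Y + Y**3) = 9 + (-119*Y - 119*Y**3) = 9 - 119*Y - 119*Y**3)
(-7285/(-7713) - 4270/4639) - v(-142) = (-7285/(-7713) - 4270/4639) - (9 - 119*(-142) - 119*(-142)**3) = (-7285*(-1/7713) - 4270*1/4639) - (9 + 16898 - 119*(-2863288)) = (7285/7713 - 4270/4639) - (9 + 16898 + 340731272) = 860605/35780607 - 1*340748179 = 860605/35780607 - 340748179 = -12192176677904048/35780607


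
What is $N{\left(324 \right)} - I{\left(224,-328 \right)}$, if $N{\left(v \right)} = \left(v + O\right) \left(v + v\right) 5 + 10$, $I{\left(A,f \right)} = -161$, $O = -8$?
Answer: $1024011$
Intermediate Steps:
$N{\left(v \right)} = 10 + 10 v \left(-8 + v\right)$ ($N{\left(v \right)} = \left(v - 8\right) \left(v + v\right) 5 + 10 = \left(-8 + v\right) 2 v 5 + 10 = 2 v \left(-8 + v\right) 5 + 10 = 10 v \left(-8 + v\right) + 10 = 10 + 10 v \left(-8 + v\right)$)
$N{\left(324 \right)} - I{\left(224,-328 \right)} = \left(10 - 25920 + 10 \cdot 324^{2}\right) - -161 = \left(10 - 25920 + 10 \cdot 104976\right) + 161 = \left(10 - 25920 + 1049760\right) + 161 = 1023850 + 161 = 1024011$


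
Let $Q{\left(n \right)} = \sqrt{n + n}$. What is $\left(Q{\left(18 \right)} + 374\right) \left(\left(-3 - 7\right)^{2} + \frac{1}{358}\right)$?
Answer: $\frac{6802190}{179} \approx 38001.0$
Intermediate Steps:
$Q{\left(n \right)} = \sqrt{2} \sqrt{n}$ ($Q{\left(n \right)} = \sqrt{2 n} = \sqrt{2} \sqrt{n}$)
$\left(Q{\left(18 \right)} + 374\right) \left(\left(-3 - 7\right)^{2} + \frac{1}{358}\right) = \left(\sqrt{2} \sqrt{18} + 374\right) \left(\left(-3 - 7\right)^{2} + \frac{1}{358}\right) = \left(\sqrt{2} \cdot 3 \sqrt{2} + 374\right) \left(\left(-10\right)^{2} + \frac{1}{358}\right) = \left(6 + 374\right) \left(100 + \frac{1}{358}\right) = 380 \cdot \frac{35801}{358} = \frac{6802190}{179}$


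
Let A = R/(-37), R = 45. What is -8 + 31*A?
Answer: -1691/37 ≈ -45.703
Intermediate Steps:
A = -45/37 (A = 45/(-37) = 45*(-1/37) = -45/37 ≈ -1.2162)
-8 + 31*A = -8 + 31*(-45/37) = -8 - 1395/37 = -1691/37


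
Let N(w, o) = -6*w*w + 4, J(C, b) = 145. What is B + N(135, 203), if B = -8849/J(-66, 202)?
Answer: -15864019/145 ≈ -1.0941e+5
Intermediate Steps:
N(w, o) = 4 - 6*w² (N(w, o) = -6*w² + 4 = 4 - 6*w²)
B = -8849/145 ≈ -61.028
B + N(135, 203) = -8849/145 + (4 - 6*135²) = -8849/145 + (4 - 6*18225) = -8849/145 + (4 - 109350) = -8849/145 - 109346 = -15864019/145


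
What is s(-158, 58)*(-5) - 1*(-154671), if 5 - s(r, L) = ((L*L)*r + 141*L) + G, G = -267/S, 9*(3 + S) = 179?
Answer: -374239663/152 ≈ -2.4621e+6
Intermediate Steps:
S = 152/9 (S = -3 + (⅑)*179 = -3 + 179/9 = 152/9 ≈ 16.889)
G = -2403/152 (G = -267/152/9 = -267*9/152 = -2403/152 ≈ -15.809)
s(r, L) = 3163/152 - 141*L - r*L² (s(r, L) = 5 - (((L*L)*r + 141*L) - 2403/152) = 5 - ((L²*r + 141*L) - 2403/152) = 5 - ((r*L² + 141*L) - 2403/152) = 5 - ((141*L + r*L²) - 2403/152) = 5 - (-2403/152 + 141*L + r*L²) = 5 + (2403/152 - 141*L - r*L²) = 3163/152 - 141*L - r*L²)
s(-158, 58)*(-5) - 1*(-154671) = (3163/152 - 141*58 - 1*(-158)*58²)*(-5) - 1*(-154671) = (3163/152 - 8178 - 1*(-158)*3364)*(-5) + 154671 = (3163/152 - 8178 + 531512)*(-5) + 154671 = (79549931/152)*(-5) + 154671 = -397749655/152 + 154671 = -374239663/152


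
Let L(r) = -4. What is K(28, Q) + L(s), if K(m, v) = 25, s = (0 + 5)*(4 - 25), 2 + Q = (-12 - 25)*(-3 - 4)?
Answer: 21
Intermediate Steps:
Q = 257 (Q = -2 + (-12 - 25)*(-3 - 4) = -2 - 37*(-7) = -2 + 259 = 257)
s = -105 (s = 5*(-21) = -105)
K(28, Q) + L(s) = 25 - 4 = 21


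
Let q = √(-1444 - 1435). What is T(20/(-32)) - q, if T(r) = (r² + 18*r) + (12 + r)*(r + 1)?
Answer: -211/32 - I*√2879 ≈ -6.5938 - 53.656*I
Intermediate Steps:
T(r) = r² + 18*r + (1 + r)*(12 + r) (T(r) = (r² + 18*r) + (12 + r)*(1 + r) = (r² + 18*r) + (1 + r)*(12 + r) = r² + 18*r + (1 + r)*(12 + r))
q = I*√2879 (q = √(-2879) = I*√2879 ≈ 53.656*I)
T(20/(-32)) - q = (12 + 2*(20/(-32))² + 31*(20/(-32))) - I*√2879 = (12 + 2*(20*(-1/32))² + 31*(20*(-1/32))) - I*√2879 = (12 + 2*(-5/8)² + 31*(-5/8)) - I*√2879 = (12 + 2*(25/64) - 155/8) - I*√2879 = (12 + 25/32 - 155/8) - I*√2879 = -211/32 - I*√2879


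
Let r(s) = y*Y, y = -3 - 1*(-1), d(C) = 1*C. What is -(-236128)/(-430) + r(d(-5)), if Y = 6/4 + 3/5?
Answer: -118967/215 ≈ -553.33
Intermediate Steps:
d(C) = C
Y = 21/10 (Y = 6*(¼) + 3*(⅕) = 3/2 + ⅗ = 21/10 ≈ 2.1000)
y = -2 (y = -3 + 1 = -2)
r(s) = -21/5 (r(s) = -2*21/10 = -21/5)
-(-236128)/(-430) + r(d(-5)) = -(-236128)/(-430) - 21/5 = -(-236128)*(-1)/430 - 21/5 = -1256*94/215 - 21/5 = -118064/215 - 21/5 = -118967/215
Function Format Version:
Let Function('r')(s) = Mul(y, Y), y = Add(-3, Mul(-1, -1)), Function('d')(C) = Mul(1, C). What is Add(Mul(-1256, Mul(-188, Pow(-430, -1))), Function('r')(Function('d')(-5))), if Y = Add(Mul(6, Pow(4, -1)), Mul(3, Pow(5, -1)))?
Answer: Rational(-118967, 215) ≈ -553.33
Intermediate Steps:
Function('d')(C) = C
Y = Rational(21, 10) (Y = Add(Mul(6, Rational(1, 4)), Mul(3, Rational(1, 5))) = Add(Rational(3, 2), Rational(3, 5)) = Rational(21, 10) ≈ 2.1000)
y = -2 (y = Add(-3, 1) = -2)
Function('r')(s) = Rational(-21, 5) (Function('r')(s) = Mul(-2, Rational(21, 10)) = Rational(-21, 5))
Add(Mul(-1256, Mul(-188, Pow(-430, -1))), Function('r')(Function('d')(-5))) = Add(Mul(-1256, Mul(-188, Pow(-430, -1))), Rational(-21, 5)) = Add(Mul(-1256, Mul(-188, Rational(-1, 430))), Rational(-21, 5)) = Add(Mul(-1256, Rational(94, 215)), Rational(-21, 5)) = Add(Rational(-118064, 215), Rational(-21, 5)) = Rational(-118967, 215)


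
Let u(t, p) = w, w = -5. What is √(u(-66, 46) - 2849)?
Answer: I*√2854 ≈ 53.423*I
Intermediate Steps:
u(t, p) = -5
√(u(-66, 46) - 2849) = √(-5 - 2849) = √(-2854) = I*√2854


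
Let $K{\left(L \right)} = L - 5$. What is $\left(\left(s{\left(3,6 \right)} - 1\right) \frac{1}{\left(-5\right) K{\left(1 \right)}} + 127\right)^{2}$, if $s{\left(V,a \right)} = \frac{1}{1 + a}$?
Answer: $\frac{78978769}{4900} \approx 16118.0$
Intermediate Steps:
$K{\left(L \right)} = -5 + L$ ($K{\left(L \right)} = L - 5 = -5 + L$)
$\left(\left(s{\left(3,6 \right)} - 1\right) \frac{1}{\left(-5\right) K{\left(1 \right)}} + 127\right)^{2} = \left(\left(\frac{1}{1 + 6} - 1\right) \frac{1}{\left(-5\right) \left(-5 + 1\right)} + 127\right)^{2} = \left(\left(\frac{1}{7} - 1\right) \left(- \frac{1}{5 \left(-4\right)}\right) + 127\right)^{2} = \left(\left(\frac{1}{7} - 1\right) \left(\left(- \frac{1}{5}\right) \left(- \frac{1}{4}\right)\right) + 127\right)^{2} = \left(\left(- \frac{6}{7}\right) \frac{1}{20} + 127\right)^{2} = \left(- \frac{3}{70} + 127\right)^{2} = \left(\frac{8887}{70}\right)^{2} = \frac{78978769}{4900}$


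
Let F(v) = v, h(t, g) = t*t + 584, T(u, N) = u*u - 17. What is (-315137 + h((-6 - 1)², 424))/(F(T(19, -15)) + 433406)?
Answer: -156076/216875 ≈ -0.71966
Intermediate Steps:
T(u, N) = -17 + u² (T(u, N) = u² - 17 = -17 + u²)
h(t, g) = 584 + t² (h(t, g) = t² + 584 = 584 + t²)
(-315137 + h((-6 - 1)², 424))/(F(T(19, -15)) + 433406) = (-315137 + (584 + ((-6 - 1)²)²))/((-17 + 19²) + 433406) = (-315137 + (584 + ((-7)²)²))/((-17 + 361) + 433406) = (-315137 + (584 + 49²))/(344 + 433406) = (-315137 + (584 + 2401))/433750 = (-315137 + 2985)*(1/433750) = -312152*1/433750 = -156076/216875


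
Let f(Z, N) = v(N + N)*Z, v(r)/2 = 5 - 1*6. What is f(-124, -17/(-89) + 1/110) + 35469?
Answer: 35717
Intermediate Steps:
v(r) = -2 (v(r) = 2*(5 - 1*6) = 2*(5 - 6) = 2*(-1) = -2)
f(Z, N) = -2*Z
f(-124, -17/(-89) + 1/110) + 35469 = -2*(-124) + 35469 = 248 + 35469 = 35717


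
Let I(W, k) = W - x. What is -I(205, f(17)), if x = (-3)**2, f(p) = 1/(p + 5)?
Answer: -196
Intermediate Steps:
f(p) = 1/(5 + p)
x = 9
I(W, k) = -9 + W (I(W, k) = W - 1*9 = W - 9 = -9 + W)
-I(205, f(17)) = -(-9 + 205) = -1*196 = -196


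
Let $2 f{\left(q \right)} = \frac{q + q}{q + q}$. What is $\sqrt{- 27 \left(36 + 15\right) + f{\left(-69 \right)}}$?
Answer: $\frac{i \sqrt{5506}}{2} \approx 37.101 i$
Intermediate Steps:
$f{\left(q \right)} = \frac{1}{2}$ ($f{\left(q \right)} = \frac{\left(q + q\right) \frac{1}{q + q}}{2} = \frac{2 q \frac{1}{2 q}}{2} = \frac{1}{2} \cdot 1 = \frac{1}{2}$)
$\sqrt{- 27 \left(36 + 15\right) + f{\left(-69 \right)}} = \sqrt{- 27 \left(36 + 15\right) + \frac{1}{2}} = \sqrt{\left(-27\right) 51 + \frac{1}{2}} = \sqrt{-1377 + \frac{1}{2}} = \sqrt{- \frac{2753}{2}} = \frac{i \sqrt{5506}}{2}$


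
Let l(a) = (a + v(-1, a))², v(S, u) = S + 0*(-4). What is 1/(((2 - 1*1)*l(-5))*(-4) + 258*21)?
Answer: 1/5274 ≈ 0.00018961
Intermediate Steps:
v(S, u) = S (v(S, u) = S + 0 = S)
l(a) = (-1 + a)² (l(a) = (a - 1)² = (-1 + a)²)
1/(((2 - 1*1)*l(-5))*(-4) + 258*21) = 1/(((2 - 1*1)*(-1 - 5)²)*(-4) + 258*21) = 1/(((2 - 1)*(-6)²)*(-4) + 5418) = 1/((1*36)*(-4) + 5418) = 1/(36*(-4) + 5418) = 1/(-144 + 5418) = 1/5274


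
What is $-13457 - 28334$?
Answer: $-41791$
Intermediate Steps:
$-13457 - 28334 = -41791$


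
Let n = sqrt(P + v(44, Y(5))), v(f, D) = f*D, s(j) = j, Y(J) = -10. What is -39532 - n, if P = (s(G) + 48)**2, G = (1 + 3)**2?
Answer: -39532 - 2*sqrt(914) ≈ -39592.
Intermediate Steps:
G = 16 (G = 4**2 = 16)
v(f, D) = D*f
P = 4096 (P = (16 + 48)**2 = 64**2 = 4096)
n = 2*sqrt(914) (n = sqrt(4096 - 10*44) = sqrt(4096 - 440) = sqrt(3656) = 2*sqrt(914) ≈ 60.465)
-39532 - n = -39532 - 2*sqrt(914)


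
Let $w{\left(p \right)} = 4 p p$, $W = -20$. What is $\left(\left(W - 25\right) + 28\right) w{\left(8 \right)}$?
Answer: $-4352$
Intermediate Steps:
$w{\left(p \right)} = 4 p^{2}$
$\left(\left(W - 25\right) + 28\right) w{\left(8 \right)} = \left(\left(-20 - 25\right) + 28\right) 4 \cdot 8^{2} = \left(\left(-20 - 25\right) + 28\right) 4 \cdot 64 = \left(-45 + 28\right) 256 = \left(-17\right) 256 = -4352$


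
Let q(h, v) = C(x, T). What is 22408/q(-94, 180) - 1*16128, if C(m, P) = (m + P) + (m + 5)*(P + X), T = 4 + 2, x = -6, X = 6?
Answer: -53986/3 ≈ -17995.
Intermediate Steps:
T = 6
C(m, P) = P + m + (5 + m)*(6 + P) (C(m, P) = (m + P) + (m + 5)*(P + 6) = (P + m) + (5 + m)*(6 + P) = P + m + (5 + m)*(6 + P))
q(h, v) = -12 (q(h, v) = 30 + 6*6 + 7*(-6) + 6*(-6) = 30 + 36 - 42 - 36 = -12)
22408/q(-94, 180) - 1*16128 = 22408/(-12) - 1*16128 = 22408*(-1/12) - 16128 = -5602/3 - 16128 = -53986/3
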